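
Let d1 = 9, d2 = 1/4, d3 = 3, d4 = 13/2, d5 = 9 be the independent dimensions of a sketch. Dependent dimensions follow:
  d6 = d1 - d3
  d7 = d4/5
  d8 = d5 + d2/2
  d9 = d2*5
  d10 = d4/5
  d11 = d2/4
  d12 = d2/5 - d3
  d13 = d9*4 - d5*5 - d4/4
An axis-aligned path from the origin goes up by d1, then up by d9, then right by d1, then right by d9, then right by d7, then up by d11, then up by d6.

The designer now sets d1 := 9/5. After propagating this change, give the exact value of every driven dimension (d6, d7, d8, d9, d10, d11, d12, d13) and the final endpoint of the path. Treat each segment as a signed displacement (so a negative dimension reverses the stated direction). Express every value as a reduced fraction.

Apply edit: d1 := 9/5
  d6 = d1 - d3 = -6/5
  d7 = d4/5 = 13/10
  d8 = d5 + d2/2 = 73/8
  d9 = d2*5 = 5/4
  d10 = d4/5 = 13/10
  d11 = d2/4 = 1/16
  d12 = d2/5 - d3 = -59/20
  d13 = d9*4 - d5*5 - d4/4 = -333/8
Walk from origin (0, 0):
  seg 1: up by d1 = 9/5 → (0, 9/5)
  seg 2: up by d9 = 5/4 → (0, 61/20)
  seg 3: right by d1 = 9/5 → (9/5, 61/20)
  seg 4: right by d9 = 5/4 → (61/20, 61/20)
  seg 5: right by d7 = 13/10 → (87/20, 61/20)
  seg 6: up by d11 = 1/16 → (87/20, 249/80)
  seg 7: up by d6 = -6/5 → (87/20, 153/80)

d6 = -6/5
d7 = 13/10
d8 = 73/8
d9 = 5/4
d10 = 13/10
d11 = 1/16
d12 = -59/20
d13 = -333/8
endpoint = (87/20, 153/80)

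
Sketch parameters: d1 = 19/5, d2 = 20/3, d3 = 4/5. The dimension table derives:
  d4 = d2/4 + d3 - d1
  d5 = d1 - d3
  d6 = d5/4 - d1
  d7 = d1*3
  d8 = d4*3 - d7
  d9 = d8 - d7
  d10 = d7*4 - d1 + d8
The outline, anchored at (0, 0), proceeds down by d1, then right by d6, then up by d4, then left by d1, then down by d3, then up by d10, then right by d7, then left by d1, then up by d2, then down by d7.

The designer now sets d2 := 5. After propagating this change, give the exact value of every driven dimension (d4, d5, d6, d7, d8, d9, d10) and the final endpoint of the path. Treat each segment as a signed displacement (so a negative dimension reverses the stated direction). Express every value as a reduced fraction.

d4 = -7/4
d5 = 3
d6 = -61/20
d7 = 57/5
d8 = -333/20
d9 = -561/20
d10 = 503/20
endpoint = (3/4, 62/5)

Apply edit: d2 := 5
  d4 = d2/4 + d3 - d1 = -7/4
  d5 = d1 - d3 = 3
  d6 = d5/4 - d1 = -61/20
  d7 = d1*3 = 57/5
  d8 = d4*3 - d7 = -333/20
  d9 = d8 - d7 = -561/20
  d10 = d7*4 - d1 + d8 = 503/20
Walk from origin (0, 0):
  seg 1: down by d1 = 19/5 → (0, -19/5)
  seg 2: right by d6 = -61/20 → (-61/20, -19/5)
  seg 3: up by d4 = -7/4 → (-61/20, -111/20)
  seg 4: left by d1 = 19/5 → (-137/20, -111/20)
  seg 5: down by d3 = 4/5 → (-137/20, -127/20)
  seg 6: up by d10 = 503/20 → (-137/20, 94/5)
  seg 7: right by d7 = 57/5 → (91/20, 94/5)
  seg 8: left by d1 = 19/5 → (3/4, 94/5)
  seg 9: up by d2 = 5 → (3/4, 119/5)
  seg 10: down by d7 = 57/5 → (3/4, 62/5)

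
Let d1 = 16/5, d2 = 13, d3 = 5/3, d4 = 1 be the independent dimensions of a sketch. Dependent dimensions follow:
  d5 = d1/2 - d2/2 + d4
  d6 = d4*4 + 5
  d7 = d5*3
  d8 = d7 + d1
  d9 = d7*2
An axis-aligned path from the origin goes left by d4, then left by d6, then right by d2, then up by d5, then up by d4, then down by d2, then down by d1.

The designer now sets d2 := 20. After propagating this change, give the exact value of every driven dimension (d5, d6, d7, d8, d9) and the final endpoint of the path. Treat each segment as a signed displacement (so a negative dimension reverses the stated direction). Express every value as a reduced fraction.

d5 = -37/5
d6 = 9
d7 = -111/5
d8 = -19
d9 = -222/5
endpoint = (10, -148/5)

Apply edit: d2 := 20
  d5 = d1/2 - d2/2 + d4 = -37/5
  d6 = d4*4 + 5 = 9
  d7 = d5*3 = -111/5
  d8 = d7 + d1 = -19
  d9 = d7*2 = -222/5
Walk from origin (0, 0):
  seg 1: left by d4 = 1 → (-1, 0)
  seg 2: left by d6 = 9 → (-10, 0)
  seg 3: right by d2 = 20 → (10, 0)
  seg 4: up by d5 = -37/5 → (10, -37/5)
  seg 5: up by d4 = 1 → (10, -32/5)
  seg 6: down by d2 = 20 → (10, -132/5)
  seg 7: down by d1 = 16/5 → (10, -148/5)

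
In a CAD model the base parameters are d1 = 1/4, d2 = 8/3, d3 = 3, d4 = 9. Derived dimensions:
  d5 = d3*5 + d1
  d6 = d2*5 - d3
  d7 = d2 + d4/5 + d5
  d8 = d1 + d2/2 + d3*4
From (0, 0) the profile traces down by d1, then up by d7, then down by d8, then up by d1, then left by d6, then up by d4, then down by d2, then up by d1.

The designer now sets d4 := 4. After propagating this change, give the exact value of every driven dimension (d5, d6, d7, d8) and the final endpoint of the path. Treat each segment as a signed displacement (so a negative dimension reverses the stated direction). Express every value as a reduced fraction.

Apply edit: d4 := 4
  d5 = d3*5 + d1 = 61/4
  d6 = d2*5 - d3 = 31/3
  d7 = d2 + d4/5 + d5 = 1123/60
  d8 = d1 + d2/2 + d3*4 = 163/12
Walk from origin (0, 0):
  seg 1: down by d1 = 1/4 → (0, -1/4)
  seg 2: up by d7 = 1123/60 → (0, 277/15)
  seg 3: down by d8 = 163/12 → (0, 293/60)
  seg 4: up by d1 = 1/4 → (0, 77/15)
  seg 5: left by d6 = 31/3 → (-31/3, 77/15)
  seg 6: up by d4 = 4 → (-31/3, 137/15)
  seg 7: down by d2 = 8/3 → (-31/3, 97/15)
  seg 8: up by d1 = 1/4 → (-31/3, 403/60)

d5 = 61/4
d6 = 31/3
d7 = 1123/60
d8 = 163/12
endpoint = (-31/3, 403/60)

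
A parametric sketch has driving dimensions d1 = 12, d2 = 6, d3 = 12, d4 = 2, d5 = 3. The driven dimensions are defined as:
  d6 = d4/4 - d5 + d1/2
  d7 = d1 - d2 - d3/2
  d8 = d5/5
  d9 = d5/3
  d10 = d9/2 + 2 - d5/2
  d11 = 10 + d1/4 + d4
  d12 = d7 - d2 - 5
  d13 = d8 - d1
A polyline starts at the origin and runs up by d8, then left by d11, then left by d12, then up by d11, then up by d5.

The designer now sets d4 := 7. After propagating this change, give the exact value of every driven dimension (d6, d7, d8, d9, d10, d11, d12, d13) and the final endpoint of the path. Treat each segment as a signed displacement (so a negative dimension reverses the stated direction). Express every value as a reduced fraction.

Apply edit: d4 := 7
  d6 = d4/4 - d5 + d1/2 = 19/4
  d7 = d1 - d2 - d3/2 = 0
  d8 = d5/5 = 3/5
  d9 = d5/3 = 1
  d10 = d9/2 + 2 - d5/2 = 1
  d11 = 10 + d1/4 + d4 = 20
  d12 = d7 - d2 - 5 = -11
  d13 = d8 - d1 = -57/5
Walk from origin (0, 0):
  seg 1: up by d8 = 3/5 → (0, 3/5)
  seg 2: left by d11 = 20 → (-20, 3/5)
  seg 3: left by d12 = -11 → (-9, 3/5)
  seg 4: up by d11 = 20 → (-9, 103/5)
  seg 5: up by d5 = 3 → (-9, 118/5)

d6 = 19/4
d7 = 0
d8 = 3/5
d9 = 1
d10 = 1
d11 = 20
d12 = -11
d13 = -57/5
endpoint = (-9, 118/5)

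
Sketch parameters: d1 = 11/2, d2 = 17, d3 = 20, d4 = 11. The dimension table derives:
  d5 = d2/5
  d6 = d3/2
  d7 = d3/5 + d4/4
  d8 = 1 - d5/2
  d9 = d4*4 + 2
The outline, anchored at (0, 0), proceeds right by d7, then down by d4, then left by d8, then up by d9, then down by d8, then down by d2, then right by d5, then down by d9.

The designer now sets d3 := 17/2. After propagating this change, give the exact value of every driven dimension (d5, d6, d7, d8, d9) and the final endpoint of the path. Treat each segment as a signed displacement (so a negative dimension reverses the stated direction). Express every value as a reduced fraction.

Apply edit: d3 := 17/2
  d5 = d2/5 = 17/5
  d6 = d3/2 = 17/4
  d7 = d3/5 + d4/4 = 89/20
  d8 = 1 - d5/2 = -7/10
  d9 = d4*4 + 2 = 46
Walk from origin (0, 0):
  seg 1: right by d7 = 89/20 → (89/20, 0)
  seg 2: down by d4 = 11 → (89/20, -11)
  seg 3: left by d8 = -7/10 → (103/20, -11)
  seg 4: up by d9 = 46 → (103/20, 35)
  seg 5: down by d8 = -7/10 → (103/20, 357/10)
  seg 6: down by d2 = 17 → (103/20, 187/10)
  seg 7: right by d5 = 17/5 → (171/20, 187/10)
  seg 8: down by d9 = 46 → (171/20, -273/10)

d5 = 17/5
d6 = 17/4
d7 = 89/20
d8 = -7/10
d9 = 46
endpoint = (171/20, -273/10)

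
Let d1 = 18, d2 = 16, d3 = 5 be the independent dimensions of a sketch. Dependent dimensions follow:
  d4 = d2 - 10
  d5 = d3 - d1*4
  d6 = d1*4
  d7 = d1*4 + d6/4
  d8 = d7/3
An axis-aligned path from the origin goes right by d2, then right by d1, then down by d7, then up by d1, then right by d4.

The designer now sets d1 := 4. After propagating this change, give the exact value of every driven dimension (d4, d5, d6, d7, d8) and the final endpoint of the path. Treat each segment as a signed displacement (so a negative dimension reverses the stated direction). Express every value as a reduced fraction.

d4 = 6
d5 = -11
d6 = 16
d7 = 20
d8 = 20/3
endpoint = (26, -16)

Apply edit: d1 := 4
  d4 = d2 - 10 = 6
  d5 = d3 - d1*4 = -11
  d6 = d1*4 = 16
  d7 = d1*4 + d6/4 = 20
  d8 = d7/3 = 20/3
Walk from origin (0, 0):
  seg 1: right by d2 = 16 → (16, 0)
  seg 2: right by d1 = 4 → (20, 0)
  seg 3: down by d7 = 20 → (20, -20)
  seg 4: up by d1 = 4 → (20, -16)
  seg 5: right by d4 = 6 → (26, -16)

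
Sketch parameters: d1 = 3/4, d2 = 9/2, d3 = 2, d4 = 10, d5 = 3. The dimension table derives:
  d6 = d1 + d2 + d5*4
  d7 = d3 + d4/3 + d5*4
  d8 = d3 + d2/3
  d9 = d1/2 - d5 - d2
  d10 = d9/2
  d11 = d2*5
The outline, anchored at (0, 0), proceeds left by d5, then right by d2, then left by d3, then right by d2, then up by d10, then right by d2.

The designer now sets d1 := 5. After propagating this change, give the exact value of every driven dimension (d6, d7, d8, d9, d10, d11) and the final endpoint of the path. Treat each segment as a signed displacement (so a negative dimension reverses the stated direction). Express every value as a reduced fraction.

d6 = 43/2
d7 = 52/3
d8 = 7/2
d9 = -5
d10 = -5/2
d11 = 45/2
endpoint = (17/2, -5/2)

Apply edit: d1 := 5
  d6 = d1 + d2 + d5*4 = 43/2
  d7 = d3 + d4/3 + d5*4 = 52/3
  d8 = d3 + d2/3 = 7/2
  d9 = d1/2 - d5 - d2 = -5
  d10 = d9/2 = -5/2
  d11 = d2*5 = 45/2
Walk from origin (0, 0):
  seg 1: left by d5 = 3 → (-3, 0)
  seg 2: right by d2 = 9/2 → (3/2, 0)
  seg 3: left by d3 = 2 → (-1/2, 0)
  seg 4: right by d2 = 9/2 → (4, 0)
  seg 5: up by d10 = -5/2 → (4, -5/2)
  seg 6: right by d2 = 9/2 → (17/2, -5/2)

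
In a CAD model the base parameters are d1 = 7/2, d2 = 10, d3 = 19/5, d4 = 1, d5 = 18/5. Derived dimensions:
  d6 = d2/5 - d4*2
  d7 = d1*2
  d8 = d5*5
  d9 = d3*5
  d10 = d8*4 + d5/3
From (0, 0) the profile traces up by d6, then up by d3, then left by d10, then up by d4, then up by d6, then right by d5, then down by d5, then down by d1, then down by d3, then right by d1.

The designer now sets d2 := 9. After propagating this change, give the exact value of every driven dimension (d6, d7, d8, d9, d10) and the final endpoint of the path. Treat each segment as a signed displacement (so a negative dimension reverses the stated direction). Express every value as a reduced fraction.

Apply edit: d2 := 9
  d6 = d2/5 - d4*2 = -1/5
  d7 = d1*2 = 7
  d8 = d5*5 = 18
  d9 = d3*5 = 19
  d10 = d8*4 + d5/3 = 366/5
Walk from origin (0, 0):
  seg 1: up by d6 = -1/5 → (0, -1/5)
  seg 2: up by d3 = 19/5 → (0, 18/5)
  seg 3: left by d10 = 366/5 → (-366/5, 18/5)
  seg 4: up by d4 = 1 → (-366/5, 23/5)
  seg 5: up by d6 = -1/5 → (-366/5, 22/5)
  seg 6: right by d5 = 18/5 → (-348/5, 22/5)
  seg 7: down by d5 = 18/5 → (-348/5, 4/5)
  seg 8: down by d1 = 7/2 → (-348/5, -27/10)
  seg 9: down by d3 = 19/5 → (-348/5, -13/2)
  seg 10: right by d1 = 7/2 → (-661/10, -13/2)

d6 = -1/5
d7 = 7
d8 = 18
d9 = 19
d10 = 366/5
endpoint = (-661/10, -13/2)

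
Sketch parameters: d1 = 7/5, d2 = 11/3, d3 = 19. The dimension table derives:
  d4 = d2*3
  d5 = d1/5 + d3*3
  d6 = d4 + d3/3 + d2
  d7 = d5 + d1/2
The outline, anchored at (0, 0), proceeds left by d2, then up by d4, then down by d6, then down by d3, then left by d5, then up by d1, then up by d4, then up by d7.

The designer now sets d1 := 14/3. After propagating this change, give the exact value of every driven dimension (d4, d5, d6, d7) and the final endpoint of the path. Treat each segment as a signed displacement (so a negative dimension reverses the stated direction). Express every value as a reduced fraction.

Apply edit: d1 := 14/3
  d4 = d2*3 = 11
  d5 = d1/5 + d3*3 = 869/15
  d6 = d4 + d3/3 + d2 = 21
  d7 = d5 + d1/2 = 904/15
Walk from origin (0, 0):
  seg 1: left by d2 = 11/3 → (-11/3, 0)
  seg 2: up by d4 = 11 → (-11/3, 11)
  seg 3: down by d6 = 21 → (-11/3, -10)
  seg 4: down by d3 = 19 → (-11/3, -29)
  seg 5: left by d5 = 869/15 → (-308/5, -29)
  seg 6: up by d1 = 14/3 → (-308/5, -73/3)
  seg 7: up by d4 = 11 → (-308/5, -40/3)
  seg 8: up by d7 = 904/15 → (-308/5, 704/15)

d4 = 11
d5 = 869/15
d6 = 21
d7 = 904/15
endpoint = (-308/5, 704/15)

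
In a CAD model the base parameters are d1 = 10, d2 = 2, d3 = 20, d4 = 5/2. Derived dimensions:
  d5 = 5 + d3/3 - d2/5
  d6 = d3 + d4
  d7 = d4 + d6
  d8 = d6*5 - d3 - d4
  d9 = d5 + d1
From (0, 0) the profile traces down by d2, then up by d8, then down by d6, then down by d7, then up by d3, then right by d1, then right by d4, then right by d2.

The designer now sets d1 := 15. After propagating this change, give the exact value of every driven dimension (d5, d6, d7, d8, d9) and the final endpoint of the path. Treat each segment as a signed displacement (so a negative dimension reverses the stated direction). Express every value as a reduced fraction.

Apply edit: d1 := 15
  d5 = 5 + d3/3 - d2/5 = 169/15
  d6 = d3 + d4 = 45/2
  d7 = d4 + d6 = 25
  d8 = d6*5 - d3 - d4 = 90
  d9 = d5 + d1 = 394/15
Walk from origin (0, 0):
  seg 1: down by d2 = 2 → (0, -2)
  seg 2: up by d8 = 90 → (0, 88)
  seg 3: down by d6 = 45/2 → (0, 131/2)
  seg 4: down by d7 = 25 → (0, 81/2)
  seg 5: up by d3 = 20 → (0, 121/2)
  seg 6: right by d1 = 15 → (15, 121/2)
  seg 7: right by d4 = 5/2 → (35/2, 121/2)
  seg 8: right by d2 = 2 → (39/2, 121/2)

d5 = 169/15
d6 = 45/2
d7 = 25
d8 = 90
d9 = 394/15
endpoint = (39/2, 121/2)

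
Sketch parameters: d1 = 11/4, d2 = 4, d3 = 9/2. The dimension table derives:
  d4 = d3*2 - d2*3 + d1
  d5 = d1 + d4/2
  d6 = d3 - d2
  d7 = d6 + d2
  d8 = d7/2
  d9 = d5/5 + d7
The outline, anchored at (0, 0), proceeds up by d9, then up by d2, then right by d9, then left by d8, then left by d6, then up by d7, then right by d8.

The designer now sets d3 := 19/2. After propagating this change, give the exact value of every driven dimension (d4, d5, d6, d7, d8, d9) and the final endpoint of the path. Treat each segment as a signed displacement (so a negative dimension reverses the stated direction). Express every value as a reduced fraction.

d4 = 39/4
d5 = 61/8
d6 = 11/2
d7 = 19/2
d8 = 19/4
d9 = 441/40
endpoint = (221/40, 981/40)

Apply edit: d3 := 19/2
  d4 = d3*2 - d2*3 + d1 = 39/4
  d5 = d1 + d4/2 = 61/8
  d6 = d3 - d2 = 11/2
  d7 = d6 + d2 = 19/2
  d8 = d7/2 = 19/4
  d9 = d5/5 + d7 = 441/40
Walk from origin (0, 0):
  seg 1: up by d9 = 441/40 → (0, 441/40)
  seg 2: up by d2 = 4 → (0, 601/40)
  seg 3: right by d9 = 441/40 → (441/40, 601/40)
  seg 4: left by d8 = 19/4 → (251/40, 601/40)
  seg 5: left by d6 = 11/2 → (31/40, 601/40)
  seg 6: up by d7 = 19/2 → (31/40, 981/40)
  seg 7: right by d8 = 19/4 → (221/40, 981/40)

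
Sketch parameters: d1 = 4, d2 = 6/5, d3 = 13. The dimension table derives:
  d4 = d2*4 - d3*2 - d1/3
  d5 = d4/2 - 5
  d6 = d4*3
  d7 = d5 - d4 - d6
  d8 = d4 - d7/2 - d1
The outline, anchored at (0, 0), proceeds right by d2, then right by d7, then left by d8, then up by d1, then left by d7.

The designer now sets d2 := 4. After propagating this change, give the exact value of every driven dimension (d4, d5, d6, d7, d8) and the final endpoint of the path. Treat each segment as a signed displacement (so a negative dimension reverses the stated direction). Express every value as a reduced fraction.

d4 = -34/3
d5 = -32/3
d6 = -34
d7 = 104/3
d8 = -98/3
endpoint = (110/3, 4)

Apply edit: d2 := 4
  d4 = d2*4 - d3*2 - d1/3 = -34/3
  d5 = d4/2 - 5 = -32/3
  d6 = d4*3 = -34
  d7 = d5 - d4 - d6 = 104/3
  d8 = d4 - d7/2 - d1 = -98/3
Walk from origin (0, 0):
  seg 1: right by d2 = 4 → (4, 0)
  seg 2: right by d7 = 104/3 → (116/3, 0)
  seg 3: left by d8 = -98/3 → (214/3, 0)
  seg 4: up by d1 = 4 → (214/3, 4)
  seg 5: left by d7 = 104/3 → (110/3, 4)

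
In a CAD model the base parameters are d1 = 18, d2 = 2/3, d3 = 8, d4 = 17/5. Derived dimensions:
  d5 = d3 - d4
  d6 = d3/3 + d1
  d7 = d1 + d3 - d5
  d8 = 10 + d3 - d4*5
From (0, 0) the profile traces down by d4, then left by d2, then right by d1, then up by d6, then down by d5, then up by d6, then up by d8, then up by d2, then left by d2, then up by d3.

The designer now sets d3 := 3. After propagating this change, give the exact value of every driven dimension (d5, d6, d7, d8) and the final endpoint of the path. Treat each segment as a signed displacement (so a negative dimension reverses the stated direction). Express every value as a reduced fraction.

Apply edit: d3 := 3
  d5 = d3 - d4 = -2/5
  d6 = d3/3 + d1 = 19
  d7 = d1 + d3 - d5 = 107/5
  d8 = 10 + d3 - d4*5 = -4
Walk from origin (0, 0):
  seg 1: down by d4 = 17/5 → (0, -17/5)
  seg 2: left by d2 = 2/3 → (-2/3, -17/5)
  seg 3: right by d1 = 18 → (52/3, -17/5)
  seg 4: up by d6 = 19 → (52/3, 78/5)
  seg 5: down by d5 = -2/5 → (52/3, 16)
  seg 6: up by d6 = 19 → (52/3, 35)
  seg 7: up by d8 = -4 → (52/3, 31)
  seg 8: up by d2 = 2/3 → (52/3, 95/3)
  seg 9: left by d2 = 2/3 → (50/3, 95/3)
  seg 10: up by d3 = 3 → (50/3, 104/3)

d5 = -2/5
d6 = 19
d7 = 107/5
d8 = -4
endpoint = (50/3, 104/3)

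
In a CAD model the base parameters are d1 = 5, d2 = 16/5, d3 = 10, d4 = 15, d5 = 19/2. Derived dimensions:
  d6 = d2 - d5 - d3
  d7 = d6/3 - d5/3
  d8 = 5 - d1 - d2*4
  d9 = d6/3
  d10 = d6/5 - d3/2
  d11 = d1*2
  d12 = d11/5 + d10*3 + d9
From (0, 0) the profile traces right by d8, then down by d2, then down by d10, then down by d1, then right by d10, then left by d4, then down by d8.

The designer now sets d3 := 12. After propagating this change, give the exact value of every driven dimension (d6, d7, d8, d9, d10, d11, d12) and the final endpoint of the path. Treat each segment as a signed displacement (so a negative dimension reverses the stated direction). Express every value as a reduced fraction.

d6 = -183/10
d7 = -139/15
d8 = -64/5
d9 = -61/10
d10 = -483/50
d11 = 10
d12 = -827/25
endpoint = (-1873/50, 713/50)

Apply edit: d3 := 12
  d6 = d2 - d5 - d3 = -183/10
  d7 = d6/3 - d5/3 = -139/15
  d8 = 5 - d1 - d2*4 = -64/5
  d9 = d6/3 = -61/10
  d10 = d6/5 - d3/2 = -483/50
  d11 = d1*2 = 10
  d12 = d11/5 + d10*3 + d9 = -827/25
Walk from origin (0, 0):
  seg 1: right by d8 = -64/5 → (-64/5, 0)
  seg 2: down by d2 = 16/5 → (-64/5, -16/5)
  seg 3: down by d10 = -483/50 → (-64/5, 323/50)
  seg 4: down by d1 = 5 → (-64/5, 73/50)
  seg 5: right by d10 = -483/50 → (-1123/50, 73/50)
  seg 6: left by d4 = 15 → (-1873/50, 73/50)
  seg 7: down by d8 = -64/5 → (-1873/50, 713/50)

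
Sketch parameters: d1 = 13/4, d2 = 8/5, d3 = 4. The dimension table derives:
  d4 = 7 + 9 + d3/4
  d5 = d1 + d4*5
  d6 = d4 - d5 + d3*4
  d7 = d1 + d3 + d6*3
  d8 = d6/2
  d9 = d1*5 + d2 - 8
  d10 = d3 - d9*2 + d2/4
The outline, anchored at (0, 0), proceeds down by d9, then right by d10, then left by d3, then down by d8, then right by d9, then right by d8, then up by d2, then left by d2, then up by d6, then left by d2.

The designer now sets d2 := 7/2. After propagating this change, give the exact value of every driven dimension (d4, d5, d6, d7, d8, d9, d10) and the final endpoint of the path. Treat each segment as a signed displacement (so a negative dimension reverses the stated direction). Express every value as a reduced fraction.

d4 = 17
d5 = 353/4
d6 = -221/4
d7 = -317/2
d8 = -221/8
d9 = 47/4
d10 = -149/8
endpoint = (-91/2, -287/8)

Apply edit: d2 := 7/2
  d4 = 7 + 9 + d3/4 = 17
  d5 = d1 + d4*5 = 353/4
  d6 = d4 - d5 + d3*4 = -221/4
  d7 = d1 + d3 + d6*3 = -317/2
  d8 = d6/2 = -221/8
  d9 = d1*5 + d2 - 8 = 47/4
  d10 = d3 - d9*2 + d2/4 = -149/8
Walk from origin (0, 0):
  seg 1: down by d9 = 47/4 → (0, -47/4)
  seg 2: right by d10 = -149/8 → (-149/8, -47/4)
  seg 3: left by d3 = 4 → (-181/8, -47/4)
  seg 4: down by d8 = -221/8 → (-181/8, 127/8)
  seg 5: right by d9 = 47/4 → (-87/8, 127/8)
  seg 6: right by d8 = -221/8 → (-77/2, 127/8)
  seg 7: up by d2 = 7/2 → (-77/2, 155/8)
  seg 8: left by d2 = 7/2 → (-42, 155/8)
  seg 9: up by d6 = -221/4 → (-42, -287/8)
  seg 10: left by d2 = 7/2 → (-91/2, -287/8)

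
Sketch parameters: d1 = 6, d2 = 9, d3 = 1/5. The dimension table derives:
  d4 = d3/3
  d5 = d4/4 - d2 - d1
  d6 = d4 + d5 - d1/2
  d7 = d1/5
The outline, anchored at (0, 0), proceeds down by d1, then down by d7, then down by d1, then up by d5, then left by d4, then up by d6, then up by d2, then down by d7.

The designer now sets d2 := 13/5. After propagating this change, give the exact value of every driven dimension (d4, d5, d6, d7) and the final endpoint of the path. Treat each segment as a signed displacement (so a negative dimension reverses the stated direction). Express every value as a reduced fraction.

d4 = 1/15
d5 = -103/12
d6 = -691/60
d7 = 6/5
endpoint = (-1/15, -319/10)

Apply edit: d2 := 13/5
  d4 = d3/3 = 1/15
  d5 = d4/4 - d2 - d1 = -103/12
  d6 = d4 + d5 - d1/2 = -691/60
  d7 = d1/5 = 6/5
Walk from origin (0, 0):
  seg 1: down by d1 = 6 → (0, -6)
  seg 2: down by d7 = 6/5 → (0, -36/5)
  seg 3: down by d1 = 6 → (0, -66/5)
  seg 4: up by d5 = -103/12 → (0, -1307/60)
  seg 5: left by d4 = 1/15 → (-1/15, -1307/60)
  seg 6: up by d6 = -691/60 → (-1/15, -333/10)
  seg 7: up by d2 = 13/5 → (-1/15, -307/10)
  seg 8: down by d7 = 6/5 → (-1/15, -319/10)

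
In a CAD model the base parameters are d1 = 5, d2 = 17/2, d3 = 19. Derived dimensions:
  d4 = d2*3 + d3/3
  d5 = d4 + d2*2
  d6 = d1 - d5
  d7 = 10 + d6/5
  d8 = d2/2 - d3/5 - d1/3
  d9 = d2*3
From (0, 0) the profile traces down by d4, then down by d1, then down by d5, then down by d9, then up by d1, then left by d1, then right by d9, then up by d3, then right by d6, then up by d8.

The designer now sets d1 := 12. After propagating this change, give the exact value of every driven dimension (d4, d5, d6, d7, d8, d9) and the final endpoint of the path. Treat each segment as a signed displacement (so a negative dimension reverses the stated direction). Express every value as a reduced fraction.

Apply edit: d1 := 12
  d4 = d2*3 + d3/3 = 191/6
  d5 = d4 + d2*2 = 293/6
  d6 = d1 - d5 = -221/6
  d7 = 10 + d6/5 = 79/30
  d8 = d2/2 - d3/5 - d1/3 = -71/20
  d9 = d2*3 = 51/2
Walk from origin (0, 0):
  seg 1: down by d4 = 191/6 → (0, -191/6)
  seg 2: down by d1 = 12 → (0, -263/6)
  seg 3: down by d5 = 293/6 → (0, -278/3)
  seg 4: down by d9 = 51/2 → (0, -709/6)
  seg 5: up by d1 = 12 → (0, -637/6)
  seg 6: left by d1 = 12 → (-12, -637/6)
  seg 7: right by d9 = 51/2 → (27/2, -637/6)
  seg 8: up by d3 = 19 → (27/2, -523/6)
  seg 9: right by d6 = -221/6 → (-70/3, -523/6)
  seg 10: up by d8 = -71/20 → (-70/3, -5443/60)

d4 = 191/6
d5 = 293/6
d6 = -221/6
d7 = 79/30
d8 = -71/20
d9 = 51/2
endpoint = (-70/3, -5443/60)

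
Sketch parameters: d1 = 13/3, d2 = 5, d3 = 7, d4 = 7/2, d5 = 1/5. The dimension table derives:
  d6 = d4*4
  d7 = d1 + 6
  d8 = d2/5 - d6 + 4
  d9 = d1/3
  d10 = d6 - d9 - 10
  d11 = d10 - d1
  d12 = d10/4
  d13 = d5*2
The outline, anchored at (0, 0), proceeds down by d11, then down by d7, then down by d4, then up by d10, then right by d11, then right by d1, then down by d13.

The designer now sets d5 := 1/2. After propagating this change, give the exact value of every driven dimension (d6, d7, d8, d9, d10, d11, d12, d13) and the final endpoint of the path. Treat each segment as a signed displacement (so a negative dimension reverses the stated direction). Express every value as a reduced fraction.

d6 = 14
d7 = 31/3
d8 = -9
d9 = 13/9
d10 = 23/9
d11 = -16/9
d12 = 23/36
d13 = 1
endpoint = (23/9, -21/2)

Apply edit: d5 := 1/2
  d6 = d4*4 = 14
  d7 = d1 + 6 = 31/3
  d8 = d2/5 - d6 + 4 = -9
  d9 = d1/3 = 13/9
  d10 = d6 - d9 - 10 = 23/9
  d11 = d10 - d1 = -16/9
  d12 = d10/4 = 23/36
  d13 = d5*2 = 1
Walk from origin (0, 0):
  seg 1: down by d11 = -16/9 → (0, 16/9)
  seg 2: down by d7 = 31/3 → (0, -77/9)
  seg 3: down by d4 = 7/2 → (0, -217/18)
  seg 4: up by d10 = 23/9 → (0, -19/2)
  seg 5: right by d11 = -16/9 → (-16/9, -19/2)
  seg 6: right by d1 = 13/3 → (23/9, -19/2)
  seg 7: down by d13 = 1 → (23/9, -21/2)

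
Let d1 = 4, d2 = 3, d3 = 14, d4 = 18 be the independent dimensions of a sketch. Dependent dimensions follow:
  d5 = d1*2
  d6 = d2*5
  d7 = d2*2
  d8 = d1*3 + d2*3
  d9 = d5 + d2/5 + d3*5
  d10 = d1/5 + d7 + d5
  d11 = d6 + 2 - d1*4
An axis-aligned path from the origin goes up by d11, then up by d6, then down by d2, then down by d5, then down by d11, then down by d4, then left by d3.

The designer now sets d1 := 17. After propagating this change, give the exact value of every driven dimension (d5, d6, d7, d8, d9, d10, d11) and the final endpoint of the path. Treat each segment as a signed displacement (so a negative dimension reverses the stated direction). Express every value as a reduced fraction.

Apply edit: d1 := 17
  d5 = d1*2 = 34
  d6 = d2*5 = 15
  d7 = d2*2 = 6
  d8 = d1*3 + d2*3 = 60
  d9 = d5 + d2/5 + d3*5 = 523/5
  d10 = d1/5 + d7 + d5 = 217/5
  d11 = d6 + 2 - d1*4 = -51
Walk from origin (0, 0):
  seg 1: up by d11 = -51 → (0, -51)
  seg 2: up by d6 = 15 → (0, -36)
  seg 3: down by d2 = 3 → (0, -39)
  seg 4: down by d5 = 34 → (0, -73)
  seg 5: down by d11 = -51 → (0, -22)
  seg 6: down by d4 = 18 → (0, -40)
  seg 7: left by d3 = 14 → (-14, -40)

d5 = 34
d6 = 15
d7 = 6
d8 = 60
d9 = 523/5
d10 = 217/5
d11 = -51
endpoint = (-14, -40)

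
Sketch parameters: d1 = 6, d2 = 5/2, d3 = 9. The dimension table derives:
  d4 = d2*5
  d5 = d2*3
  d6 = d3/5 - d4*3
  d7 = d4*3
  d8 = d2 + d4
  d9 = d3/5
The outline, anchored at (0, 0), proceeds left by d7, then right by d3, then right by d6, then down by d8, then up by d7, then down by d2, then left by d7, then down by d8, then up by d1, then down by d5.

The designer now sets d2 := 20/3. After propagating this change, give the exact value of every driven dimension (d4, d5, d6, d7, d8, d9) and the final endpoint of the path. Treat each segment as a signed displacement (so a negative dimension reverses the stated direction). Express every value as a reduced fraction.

Apply edit: d2 := 20/3
  d4 = d2*5 = 100/3
  d5 = d2*3 = 20
  d6 = d3/5 - d4*3 = -491/5
  d7 = d4*3 = 100
  d8 = d2 + d4 = 40
  d9 = d3/5 = 9/5
Walk from origin (0, 0):
  seg 1: left by d7 = 100 → (-100, 0)
  seg 2: right by d3 = 9 → (-91, 0)
  seg 3: right by d6 = -491/5 → (-946/5, 0)
  seg 4: down by d8 = 40 → (-946/5, -40)
  seg 5: up by d7 = 100 → (-946/5, 60)
  seg 6: down by d2 = 20/3 → (-946/5, 160/3)
  seg 7: left by d7 = 100 → (-1446/5, 160/3)
  seg 8: down by d8 = 40 → (-1446/5, 40/3)
  seg 9: up by d1 = 6 → (-1446/5, 58/3)
  seg 10: down by d5 = 20 → (-1446/5, -2/3)

d4 = 100/3
d5 = 20
d6 = -491/5
d7 = 100
d8 = 40
d9 = 9/5
endpoint = (-1446/5, -2/3)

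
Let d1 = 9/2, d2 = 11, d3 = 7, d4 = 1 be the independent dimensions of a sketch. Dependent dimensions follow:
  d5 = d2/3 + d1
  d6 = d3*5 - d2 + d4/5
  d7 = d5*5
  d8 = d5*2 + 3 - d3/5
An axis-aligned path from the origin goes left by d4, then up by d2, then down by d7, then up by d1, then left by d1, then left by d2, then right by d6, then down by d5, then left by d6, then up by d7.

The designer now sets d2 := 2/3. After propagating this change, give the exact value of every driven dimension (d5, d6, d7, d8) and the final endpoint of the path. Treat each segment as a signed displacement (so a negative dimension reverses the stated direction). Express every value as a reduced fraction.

d5 = 85/18
d6 = 518/15
d7 = 425/18
d8 = 497/45
endpoint = (-37/6, 4/9)

Apply edit: d2 := 2/3
  d5 = d2/3 + d1 = 85/18
  d6 = d3*5 - d2 + d4/5 = 518/15
  d7 = d5*5 = 425/18
  d8 = d5*2 + 3 - d3/5 = 497/45
Walk from origin (0, 0):
  seg 1: left by d4 = 1 → (-1, 0)
  seg 2: up by d2 = 2/3 → (-1, 2/3)
  seg 3: down by d7 = 425/18 → (-1, -413/18)
  seg 4: up by d1 = 9/2 → (-1, -166/9)
  seg 5: left by d1 = 9/2 → (-11/2, -166/9)
  seg 6: left by d2 = 2/3 → (-37/6, -166/9)
  seg 7: right by d6 = 518/15 → (851/30, -166/9)
  seg 8: down by d5 = 85/18 → (851/30, -139/6)
  seg 9: left by d6 = 518/15 → (-37/6, -139/6)
  seg 10: up by d7 = 425/18 → (-37/6, 4/9)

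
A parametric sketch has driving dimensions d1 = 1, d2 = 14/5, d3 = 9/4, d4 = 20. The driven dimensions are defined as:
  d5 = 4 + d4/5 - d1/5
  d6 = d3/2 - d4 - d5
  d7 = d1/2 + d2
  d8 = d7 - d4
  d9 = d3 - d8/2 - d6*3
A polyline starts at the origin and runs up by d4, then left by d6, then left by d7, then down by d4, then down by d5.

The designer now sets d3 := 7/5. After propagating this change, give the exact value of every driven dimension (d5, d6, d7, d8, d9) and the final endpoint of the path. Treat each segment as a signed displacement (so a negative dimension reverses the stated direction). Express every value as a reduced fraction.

Apply edit: d3 := 7/5
  d5 = 4 + d4/5 - d1/5 = 39/5
  d6 = d3/2 - d4 - d5 = -271/10
  d7 = d1/2 + d2 = 33/10
  d8 = d7 - d4 = -167/10
  d9 = d3 - d8/2 - d6*3 = 1821/20
Walk from origin (0, 0):
  seg 1: up by d4 = 20 → (0, 20)
  seg 2: left by d6 = -271/10 → (271/10, 20)
  seg 3: left by d7 = 33/10 → (119/5, 20)
  seg 4: down by d4 = 20 → (119/5, 0)
  seg 5: down by d5 = 39/5 → (119/5, -39/5)

d5 = 39/5
d6 = -271/10
d7 = 33/10
d8 = -167/10
d9 = 1821/20
endpoint = (119/5, -39/5)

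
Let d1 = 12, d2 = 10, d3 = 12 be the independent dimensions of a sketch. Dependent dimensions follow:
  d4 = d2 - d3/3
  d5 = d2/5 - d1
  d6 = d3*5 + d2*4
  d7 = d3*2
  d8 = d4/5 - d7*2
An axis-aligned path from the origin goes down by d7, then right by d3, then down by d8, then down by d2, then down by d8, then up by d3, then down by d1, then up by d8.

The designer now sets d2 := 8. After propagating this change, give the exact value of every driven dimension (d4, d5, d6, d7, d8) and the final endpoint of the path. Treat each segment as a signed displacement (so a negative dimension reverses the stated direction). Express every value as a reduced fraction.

d4 = 4
d5 = -52/5
d6 = 92
d7 = 24
d8 = -236/5
endpoint = (12, 76/5)

Apply edit: d2 := 8
  d4 = d2 - d3/3 = 4
  d5 = d2/5 - d1 = -52/5
  d6 = d3*5 + d2*4 = 92
  d7 = d3*2 = 24
  d8 = d4/5 - d7*2 = -236/5
Walk from origin (0, 0):
  seg 1: down by d7 = 24 → (0, -24)
  seg 2: right by d3 = 12 → (12, -24)
  seg 3: down by d8 = -236/5 → (12, 116/5)
  seg 4: down by d2 = 8 → (12, 76/5)
  seg 5: down by d8 = -236/5 → (12, 312/5)
  seg 6: up by d3 = 12 → (12, 372/5)
  seg 7: down by d1 = 12 → (12, 312/5)
  seg 8: up by d8 = -236/5 → (12, 76/5)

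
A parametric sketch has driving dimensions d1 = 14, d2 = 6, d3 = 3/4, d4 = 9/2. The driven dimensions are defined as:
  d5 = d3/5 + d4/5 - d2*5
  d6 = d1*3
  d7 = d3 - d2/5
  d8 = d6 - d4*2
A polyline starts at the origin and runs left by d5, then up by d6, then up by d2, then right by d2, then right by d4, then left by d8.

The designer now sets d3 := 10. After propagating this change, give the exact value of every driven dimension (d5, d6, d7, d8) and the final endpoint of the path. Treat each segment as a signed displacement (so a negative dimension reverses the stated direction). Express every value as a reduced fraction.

Apply edit: d3 := 10
  d5 = d3/5 + d4/5 - d2*5 = -271/10
  d6 = d1*3 = 42
  d7 = d3 - d2/5 = 44/5
  d8 = d6 - d4*2 = 33
Walk from origin (0, 0):
  seg 1: left by d5 = -271/10 → (271/10, 0)
  seg 2: up by d6 = 42 → (271/10, 42)
  seg 3: up by d2 = 6 → (271/10, 48)
  seg 4: right by d2 = 6 → (331/10, 48)
  seg 5: right by d4 = 9/2 → (188/5, 48)
  seg 6: left by d8 = 33 → (23/5, 48)

d5 = -271/10
d6 = 42
d7 = 44/5
d8 = 33
endpoint = (23/5, 48)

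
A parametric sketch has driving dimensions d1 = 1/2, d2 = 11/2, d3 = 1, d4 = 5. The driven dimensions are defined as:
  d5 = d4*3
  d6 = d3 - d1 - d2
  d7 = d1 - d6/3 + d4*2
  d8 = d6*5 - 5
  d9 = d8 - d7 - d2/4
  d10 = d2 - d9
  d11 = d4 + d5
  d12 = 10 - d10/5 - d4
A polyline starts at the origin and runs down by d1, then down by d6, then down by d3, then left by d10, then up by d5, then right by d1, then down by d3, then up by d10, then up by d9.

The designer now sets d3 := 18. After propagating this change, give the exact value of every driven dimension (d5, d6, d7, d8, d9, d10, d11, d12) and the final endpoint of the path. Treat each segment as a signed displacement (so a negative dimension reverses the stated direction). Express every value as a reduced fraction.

d5 = 15
d6 = 12
d7 = 13/2
d8 = 55
d9 = 377/8
d10 = -333/8
d11 = 20
d12 = 533/40
endpoint = (337/8, -28)

Apply edit: d3 := 18
  d5 = d4*3 = 15
  d6 = d3 - d1 - d2 = 12
  d7 = d1 - d6/3 + d4*2 = 13/2
  d8 = d6*5 - 5 = 55
  d9 = d8 - d7 - d2/4 = 377/8
  d10 = d2 - d9 = -333/8
  d11 = d4 + d5 = 20
  d12 = 10 - d10/5 - d4 = 533/40
Walk from origin (0, 0):
  seg 1: down by d1 = 1/2 → (0, -1/2)
  seg 2: down by d6 = 12 → (0, -25/2)
  seg 3: down by d3 = 18 → (0, -61/2)
  seg 4: left by d10 = -333/8 → (333/8, -61/2)
  seg 5: up by d5 = 15 → (333/8, -31/2)
  seg 6: right by d1 = 1/2 → (337/8, -31/2)
  seg 7: down by d3 = 18 → (337/8, -67/2)
  seg 8: up by d10 = -333/8 → (337/8, -601/8)
  seg 9: up by d9 = 377/8 → (337/8, -28)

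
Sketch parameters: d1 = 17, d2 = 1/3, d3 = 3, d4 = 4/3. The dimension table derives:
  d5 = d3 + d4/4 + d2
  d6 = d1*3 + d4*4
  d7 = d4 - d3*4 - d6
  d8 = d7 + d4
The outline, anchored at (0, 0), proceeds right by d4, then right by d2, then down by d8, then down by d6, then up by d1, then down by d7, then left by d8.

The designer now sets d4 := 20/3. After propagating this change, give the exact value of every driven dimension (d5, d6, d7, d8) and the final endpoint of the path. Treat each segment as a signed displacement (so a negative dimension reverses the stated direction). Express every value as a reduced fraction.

d5 = 5
d6 = 233/3
d7 = -83
d8 = -229/3
endpoint = (250/3, 296/3)

Apply edit: d4 := 20/3
  d5 = d3 + d4/4 + d2 = 5
  d6 = d1*3 + d4*4 = 233/3
  d7 = d4 - d3*4 - d6 = -83
  d8 = d7 + d4 = -229/3
Walk from origin (0, 0):
  seg 1: right by d4 = 20/3 → (20/3, 0)
  seg 2: right by d2 = 1/3 → (7, 0)
  seg 3: down by d8 = -229/3 → (7, 229/3)
  seg 4: down by d6 = 233/3 → (7, -4/3)
  seg 5: up by d1 = 17 → (7, 47/3)
  seg 6: down by d7 = -83 → (7, 296/3)
  seg 7: left by d8 = -229/3 → (250/3, 296/3)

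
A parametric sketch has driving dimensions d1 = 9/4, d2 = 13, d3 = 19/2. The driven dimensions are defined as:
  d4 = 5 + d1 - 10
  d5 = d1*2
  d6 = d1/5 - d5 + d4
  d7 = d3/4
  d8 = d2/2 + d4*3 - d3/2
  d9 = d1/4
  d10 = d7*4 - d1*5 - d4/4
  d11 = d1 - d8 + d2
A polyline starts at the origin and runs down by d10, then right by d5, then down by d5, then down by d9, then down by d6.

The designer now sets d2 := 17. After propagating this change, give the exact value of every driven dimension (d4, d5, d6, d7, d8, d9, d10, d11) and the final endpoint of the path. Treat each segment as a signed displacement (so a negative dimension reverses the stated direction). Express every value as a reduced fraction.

Apply edit: d2 := 17
  d4 = 5 + d1 - 10 = -11/4
  d5 = d1*2 = 9/2
  d6 = d1/5 - d5 + d4 = -34/5
  d7 = d3/4 = 19/8
  d8 = d2/2 + d4*3 - d3/2 = -9/2
  d9 = d1/4 = 9/16
  d10 = d7*4 - d1*5 - d4/4 = -17/16
  d11 = d1 - d8 + d2 = 95/4
Walk from origin (0, 0):
  seg 1: down by d10 = -17/16 → (0, 17/16)
  seg 2: right by d5 = 9/2 → (9/2, 17/16)
  seg 3: down by d5 = 9/2 → (9/2, -55/16)
  seg 4: down by d9 = 9/16 → (9/2, -4)
  seg 5: down by d6 = -34/5 → (9/2, 14/5)

d4 = -11/4
d5 = 9/2
d6 = -34/5
d7 = 19/8
d8 = -9/2
d9 = 9/16
d10 = -17/16
d11 = 95/4
endpoint = (9/2, 14/5)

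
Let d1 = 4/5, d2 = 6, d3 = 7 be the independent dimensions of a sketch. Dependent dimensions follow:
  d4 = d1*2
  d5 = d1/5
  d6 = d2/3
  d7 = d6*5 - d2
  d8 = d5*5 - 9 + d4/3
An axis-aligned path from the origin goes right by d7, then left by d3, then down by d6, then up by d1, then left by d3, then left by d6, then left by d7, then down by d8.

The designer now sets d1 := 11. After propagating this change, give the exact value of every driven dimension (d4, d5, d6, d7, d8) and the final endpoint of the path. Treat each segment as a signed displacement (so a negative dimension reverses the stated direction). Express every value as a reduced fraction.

d4 = 22
d5 = 11/5
d6 = 2
d7 = 4
d8 = 28/3
endpoint = (-16, -1/3)

Apply edit: d1 := 11
  d4 = d1*2 = 22
  d5 = d1/5 = 11/5
  d6 = d2/3 = 2
  d7 = d6*5 - d2 = 4
  d8 = d5*5 - 9 + d4/3 = 28/3
Walk from origin (0, 0):
  seg 1: right by d7 = 4 → (4, 0)
  seg 2: left by d3 = 7 → (-3, 0)
  seg 3: down by d6 = 2 → (-3, -2)
  seg 4: up by d1 = 11 → (-3, 9)
  seg 5: left by d3 = 7 → (-10, 9)
  seg 6: left by d6 = 2 → (-12, 9)
  seg 7: left by d7 = 4 → (-16, 9)
  seg 8: down by d8 = 28/3 → (-16, -1/3)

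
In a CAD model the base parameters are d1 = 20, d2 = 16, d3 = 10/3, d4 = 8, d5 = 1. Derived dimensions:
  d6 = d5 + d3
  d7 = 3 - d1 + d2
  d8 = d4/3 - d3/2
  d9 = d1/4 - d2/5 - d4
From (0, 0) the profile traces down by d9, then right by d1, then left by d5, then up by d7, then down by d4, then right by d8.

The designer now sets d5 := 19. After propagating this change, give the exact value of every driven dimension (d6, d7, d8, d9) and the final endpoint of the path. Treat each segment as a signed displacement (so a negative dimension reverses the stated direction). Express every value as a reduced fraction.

d6 = 67/3
d7 = -1
d8 = 1
d9 = -31/5
endpoint = (2, -14/5)

Apply edit: d5 := 19
  d6 = d5 + d3 = 67/3
  d7 = 3 - d1 + d2 = -1
  d8 = d4/3 - d3/2 = 1
  d9 = d1/4 - d2/5 - d4 = -31/5
Walk from origin (0, 0):
  seg 1: down by d9 = -31/5 → (0, 31/5)
  seg 2: right by d1 = 20 → (20, 31/5)
  seg 3: left by d5 = 19 → (1, 31/5)
  seg 4: up by d7 = -1 → (1, 26/5)
  seg 5: down by d4 = 8 → (1, -14/5)
  seg 6: right by d8 = 1 → (2, -14/5)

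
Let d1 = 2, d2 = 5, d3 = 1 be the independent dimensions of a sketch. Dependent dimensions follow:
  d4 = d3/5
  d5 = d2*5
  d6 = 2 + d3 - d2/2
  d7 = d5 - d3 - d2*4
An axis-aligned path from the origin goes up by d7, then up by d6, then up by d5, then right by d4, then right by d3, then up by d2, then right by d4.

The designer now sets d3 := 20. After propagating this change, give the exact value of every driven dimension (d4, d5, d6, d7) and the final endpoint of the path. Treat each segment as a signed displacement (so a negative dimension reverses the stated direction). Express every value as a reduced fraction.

Apply edit: d3 := 20
  d4 = d3/5 = 4
  d5 = d2*5 = 25
  d6 = 2 + d3 - d2/2 = 39/2
  d7 = d5 - d3 - d2*4 = -15
Walk from origin (0, 0):
  seg 1: up by d7 = -15 → (0, -15)
  seg 2: up by d6 = 39/2 → (0, 9/2)
  seg 3: up by d5 = 25 → (0, 59/2)
  seg 4: right by d4 = 4 → (4, 59/2)
  seg 5: right by d3 = 20 → (24, 59/2)
  seg 6: up by d2 = 5 → (24, 69/2)
  seg 7: right by d4 = 4 → (28, 69/2)

d4 = 4
d5 = 25
d6 = 39/2
d7 = -15
endpoint = (28, 69/2)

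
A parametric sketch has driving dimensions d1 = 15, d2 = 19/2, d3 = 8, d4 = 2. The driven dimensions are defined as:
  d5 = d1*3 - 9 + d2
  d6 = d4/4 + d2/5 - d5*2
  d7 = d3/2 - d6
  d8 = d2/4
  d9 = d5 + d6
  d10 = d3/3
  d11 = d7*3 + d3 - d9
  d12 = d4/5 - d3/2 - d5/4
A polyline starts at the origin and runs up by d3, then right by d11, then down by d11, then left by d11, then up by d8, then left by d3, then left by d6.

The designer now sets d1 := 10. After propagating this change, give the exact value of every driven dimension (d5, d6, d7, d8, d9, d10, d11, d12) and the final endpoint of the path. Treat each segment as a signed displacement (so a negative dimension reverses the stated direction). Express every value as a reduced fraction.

d5 = 61/2
d6 = -293/5
d7 = 313/5
d8 = 19/8
d9 = -281/10
d10 = 8/3
d11 = 2239/10
d12 = -449/40
endpoint = (253/5, -8541/40)

Apply edit: d1 := 10
  d5 = d1*3 - 9 + d2 = 61/2
  d6 = d4/4 + d2/5 - d5*2 = -293/5
  d7 = d3/2 - d6 = 313/5
  d8 = d2/4 = 19/8
  d9 = d5 + d6 = -281/10
  d10 = d3/3 = 8/3
  d11 = d7*3 + d3 - d9 = 2239/10
  d12 = d4/5 - d3/2 - d5/4 = -449/40
Walk from origin (0, 0):
  seg 1: up by d3 = 8 → (0, 8)
  seg 2: right by d11 = 2239/10 → (2239/10, 8)
  seg 3: down by d11 = 2239/10 → (2239/10, -2159/10)
  seg 4: left by d11 = 2239/10 → (0, -2159/10)
  seg 5: up by d8 = 19/8 → (0, -8541/40)
  seg 6: left by d3 = 8 → (-8, -8541/40)
  seg 7: left by d6 = -293/5 → (253/5, -8541/40)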